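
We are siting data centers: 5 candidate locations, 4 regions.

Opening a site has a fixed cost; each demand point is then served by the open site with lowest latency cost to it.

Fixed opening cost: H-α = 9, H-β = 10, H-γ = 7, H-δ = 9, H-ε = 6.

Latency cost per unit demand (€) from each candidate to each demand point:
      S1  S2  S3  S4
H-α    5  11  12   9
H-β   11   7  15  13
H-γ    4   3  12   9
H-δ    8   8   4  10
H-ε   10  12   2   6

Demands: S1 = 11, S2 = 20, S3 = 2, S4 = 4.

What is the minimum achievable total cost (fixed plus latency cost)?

145

Open {H-γ, H-ε}: assign each demand point to its cheapest open site.
  S1→H-γ 11×4=44, S2→H-γ 20×3=60, S3→H-ε 2×2=4, S4→H-ε 4×6=24
  latency cost 132, fixed 13 → total 145.
Compare {H-α, H-γ, H-ε}: latency cost 132 + fixed 22 = 154.
Compare {H-γ, H-δ, H-ε}: latency cost 132 + fixed 22 = 154.
Compare {H-β, H-γ, H-ε}: latency cost 132 + fixed 23 = 155.
All other subsets cost ≥ 154. Minimum total cost: 145.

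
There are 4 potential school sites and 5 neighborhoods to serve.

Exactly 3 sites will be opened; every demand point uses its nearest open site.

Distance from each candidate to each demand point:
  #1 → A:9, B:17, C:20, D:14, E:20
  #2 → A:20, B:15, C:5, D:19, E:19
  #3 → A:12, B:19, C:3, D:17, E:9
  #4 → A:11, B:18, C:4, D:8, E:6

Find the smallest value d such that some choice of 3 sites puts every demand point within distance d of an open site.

15

Open {#1, #2, #3}.
  Farthest demand point is B at distance 15 (to #2); all others are ≤ 15.
With {#1, #2, #4} the worst case is 15.
With {#2, #3, #4} the worst case is 15.
No size-3 selection achieves below 15.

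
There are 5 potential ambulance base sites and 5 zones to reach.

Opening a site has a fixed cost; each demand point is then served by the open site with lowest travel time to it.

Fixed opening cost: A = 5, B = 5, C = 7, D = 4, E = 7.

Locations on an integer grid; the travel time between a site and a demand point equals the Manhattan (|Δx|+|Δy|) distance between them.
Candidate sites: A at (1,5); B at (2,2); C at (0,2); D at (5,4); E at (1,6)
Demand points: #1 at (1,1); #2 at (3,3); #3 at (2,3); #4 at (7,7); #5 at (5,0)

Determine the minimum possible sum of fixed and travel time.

Open {B, D}: assign each demand point to its cheapest open site.
  #1→B 2, #2→B 2, #3→B 1, #4→D 5, #5→D 4
  travel time 14, fixed 9 → total 23.
Compare {B}: travel time 20 + fixed 5 = 25.
Compare {D}: travel time 23 + fixed 4 = 27.
Compare {A, B}: travel time 18 + fixed 10 = 28.
All other subsets cost ≥ 25. Minimum total cost: 23.

23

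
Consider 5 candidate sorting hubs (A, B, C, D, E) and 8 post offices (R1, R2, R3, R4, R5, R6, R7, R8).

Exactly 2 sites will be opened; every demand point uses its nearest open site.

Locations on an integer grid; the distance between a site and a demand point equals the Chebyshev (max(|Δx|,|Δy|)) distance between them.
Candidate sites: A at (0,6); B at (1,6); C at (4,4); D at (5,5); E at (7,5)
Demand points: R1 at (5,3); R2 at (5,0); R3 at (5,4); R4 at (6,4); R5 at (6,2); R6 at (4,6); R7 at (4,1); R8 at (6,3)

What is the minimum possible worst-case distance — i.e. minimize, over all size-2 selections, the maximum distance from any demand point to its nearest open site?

4

Open {A, C}.
  Farthest demand point is R2 at distance 4 (to C); all others are ≤ 4.
With {B, C} the worst case is 4.
With {C, D} the worst case is 4.
No size-2 selection achieves below 4.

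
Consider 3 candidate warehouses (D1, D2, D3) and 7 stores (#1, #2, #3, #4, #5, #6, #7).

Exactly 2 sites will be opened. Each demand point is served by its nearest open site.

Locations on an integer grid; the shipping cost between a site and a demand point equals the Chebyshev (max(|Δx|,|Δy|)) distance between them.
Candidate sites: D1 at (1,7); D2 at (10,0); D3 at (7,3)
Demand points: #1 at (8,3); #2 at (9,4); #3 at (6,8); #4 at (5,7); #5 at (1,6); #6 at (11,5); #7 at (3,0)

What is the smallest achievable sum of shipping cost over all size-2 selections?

21

Open {D1, D3}.
  #1→D3 1, #2→D3 2, #3→D1 5, #4→D1 4, #5→D1 1, #6→D3 4, #7→D3 4  ⇒ total 21.
Compare {D2, D3}: total 26.
Compare {D1, D2}: total 29.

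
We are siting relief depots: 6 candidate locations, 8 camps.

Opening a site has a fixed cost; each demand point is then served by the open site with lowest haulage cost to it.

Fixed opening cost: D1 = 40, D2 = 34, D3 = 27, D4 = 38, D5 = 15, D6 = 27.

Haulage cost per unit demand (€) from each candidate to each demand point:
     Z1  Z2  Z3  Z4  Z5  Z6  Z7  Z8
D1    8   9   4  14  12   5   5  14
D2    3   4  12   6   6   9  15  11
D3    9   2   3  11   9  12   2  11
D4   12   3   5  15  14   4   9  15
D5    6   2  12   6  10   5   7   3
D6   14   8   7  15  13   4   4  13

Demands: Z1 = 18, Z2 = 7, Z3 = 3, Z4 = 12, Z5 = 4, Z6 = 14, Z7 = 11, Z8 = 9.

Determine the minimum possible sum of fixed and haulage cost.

368

Open {D2, D3, D5}: assign each demand point to its cheapest open site.
  Z1→D2 18×3=54, Z2→D3 7×2=14, Z3→D3 3×3=9, Z4→D2 12×6=72, Z5→D2 4×6=24, Z6→D5 14×5=70, Z7→D3 11×2=22, Z8→D5 9×3=27
  haulage cost 292, fixed 76 → total 368.
Compare {D2, D3, D5, D6}: haulage cost 278 + fixed 103 = 381.
Compare {D2, D5, D6}: haulage cost 312 + fixed 76 = 388.
Compare {D2, D3, D4, D5}: haulage cost 278 + fixed 114 = 392.
All other subsets cost ≥ 381. Minimum total cost: 368.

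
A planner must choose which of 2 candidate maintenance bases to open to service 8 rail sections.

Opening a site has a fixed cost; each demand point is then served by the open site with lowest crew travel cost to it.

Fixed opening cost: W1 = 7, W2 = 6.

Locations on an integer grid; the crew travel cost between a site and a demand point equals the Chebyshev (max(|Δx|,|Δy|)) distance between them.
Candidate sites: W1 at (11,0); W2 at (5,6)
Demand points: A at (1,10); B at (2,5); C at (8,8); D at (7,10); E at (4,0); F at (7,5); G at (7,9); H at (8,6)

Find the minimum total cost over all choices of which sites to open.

Open {W2}: assign each demand point to its cheapest open site.
  A→W2 4, B→W2 3, C→W2 3, D→W2 4, E→W2 6, F→W2 2, G→W2 3, H→W2 3
  crew travel cost 28, fixed 6 → total 34.
Compare {W1, W2}: crew travel cost 28 + fixed 13 = 41.
Compare {W1}: crew travel cost 64 + fixed 7 = 71.

34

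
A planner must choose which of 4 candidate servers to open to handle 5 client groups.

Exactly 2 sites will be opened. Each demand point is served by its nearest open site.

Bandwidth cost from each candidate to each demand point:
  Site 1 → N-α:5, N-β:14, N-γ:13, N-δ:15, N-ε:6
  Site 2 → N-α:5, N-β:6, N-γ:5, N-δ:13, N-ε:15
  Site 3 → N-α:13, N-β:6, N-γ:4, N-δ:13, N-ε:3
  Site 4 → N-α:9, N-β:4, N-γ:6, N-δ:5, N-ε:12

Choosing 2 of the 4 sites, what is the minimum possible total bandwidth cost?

25

Open {Site 3, Site 4}.
  N-α→Site 4 9, N-β→Site 4 4, N-γ→Site 3 4, N-δ→Site 4 5, N-ε→Site 3 3  ⇒ total 25.
Compare {Site 1, Site 4}: total 26.
Compare {Site 1, Site 3}: total 31.
No size-2 selection does better; minimum is 25.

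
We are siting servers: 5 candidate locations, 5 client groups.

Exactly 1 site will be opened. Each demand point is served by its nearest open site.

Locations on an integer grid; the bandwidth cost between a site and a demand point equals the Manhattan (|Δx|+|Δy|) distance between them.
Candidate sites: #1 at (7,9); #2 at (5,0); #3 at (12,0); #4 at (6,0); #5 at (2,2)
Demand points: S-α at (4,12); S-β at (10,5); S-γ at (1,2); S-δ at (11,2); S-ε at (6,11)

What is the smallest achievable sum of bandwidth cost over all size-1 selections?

40

Open {#1}.
  S-α→#1 6, S-β→#1 7, S-γ→#1 13, S-δ→#1 11, S-ε→#1 3  ⇒ total 40.
Compare {#5}: total 46.
Compare {#4}: total 48.
No size-1 selection does better; minimum is 40.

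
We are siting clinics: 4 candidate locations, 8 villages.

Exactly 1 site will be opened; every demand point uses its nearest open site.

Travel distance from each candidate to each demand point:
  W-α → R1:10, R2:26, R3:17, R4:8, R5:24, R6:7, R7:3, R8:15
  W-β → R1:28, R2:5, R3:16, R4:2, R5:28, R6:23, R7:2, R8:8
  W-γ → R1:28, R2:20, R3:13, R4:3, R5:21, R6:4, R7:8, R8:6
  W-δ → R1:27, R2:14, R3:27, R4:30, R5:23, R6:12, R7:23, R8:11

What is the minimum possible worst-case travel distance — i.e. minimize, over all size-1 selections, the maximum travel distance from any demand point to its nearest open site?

Open {W-α}.
  Farthest demand point is R2 at travel distance 26 (to W-α); all others are ≤ 26.
With {W-β} the worst case is 28.
With {W-γ} the worst case is 28.
No size-1 selection achieves below 26.

26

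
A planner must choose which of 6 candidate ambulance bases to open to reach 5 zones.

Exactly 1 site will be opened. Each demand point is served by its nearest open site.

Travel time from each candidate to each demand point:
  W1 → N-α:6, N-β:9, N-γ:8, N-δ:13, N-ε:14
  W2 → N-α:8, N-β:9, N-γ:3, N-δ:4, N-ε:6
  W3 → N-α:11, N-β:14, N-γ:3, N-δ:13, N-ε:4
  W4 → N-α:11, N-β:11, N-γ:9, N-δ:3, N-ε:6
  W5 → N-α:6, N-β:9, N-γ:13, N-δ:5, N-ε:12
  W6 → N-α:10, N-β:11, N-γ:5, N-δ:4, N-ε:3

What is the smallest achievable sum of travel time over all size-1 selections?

30

Open {W2}.
  N-α→W2 8, N-β→W2 9, N-γ→W2 3, N-δ→W2 4, N-ε→W2 6  ⇒ total 30.
Compare {W6}: total 33.
Compare {W4}: total 40.
No size-1 selection does better; minimum is 30.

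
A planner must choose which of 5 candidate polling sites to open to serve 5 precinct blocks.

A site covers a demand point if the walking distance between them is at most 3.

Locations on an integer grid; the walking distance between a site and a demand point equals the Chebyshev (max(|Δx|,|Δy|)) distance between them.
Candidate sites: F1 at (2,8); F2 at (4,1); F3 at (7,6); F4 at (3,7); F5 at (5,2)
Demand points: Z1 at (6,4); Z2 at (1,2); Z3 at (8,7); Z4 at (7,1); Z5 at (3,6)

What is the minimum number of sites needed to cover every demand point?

Coverage sets (demand points within 3 of each site):
  F1: {Z5}
  F2: {Z1, Z2, Z4}
  F3: {Z1, Z3}
  F4: {Z1, Z5}
  F5: {Z1, Z4}
No 2 sites suffice: every size-2 union leaves at least one demand point uncovered.
But {F1, F2, F3} covers everything, so the minimum is 3.

3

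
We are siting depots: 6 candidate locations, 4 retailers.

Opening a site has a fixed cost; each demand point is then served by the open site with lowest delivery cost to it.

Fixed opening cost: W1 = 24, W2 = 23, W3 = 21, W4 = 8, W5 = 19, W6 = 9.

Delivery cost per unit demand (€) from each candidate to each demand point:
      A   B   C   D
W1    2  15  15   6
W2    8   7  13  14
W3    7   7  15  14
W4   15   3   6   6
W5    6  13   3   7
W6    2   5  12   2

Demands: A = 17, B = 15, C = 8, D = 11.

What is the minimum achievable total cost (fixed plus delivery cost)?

161

Open {W4, W5, W6}: assign each demand point to its cheapest open site.
  A→W6 17×2=34, B→W4 15×3=45, C→W5 8×3=24, D→W6 11×2=22
  delivery cost 125, fixed 36 → total 161.
Compare {W4, W6}: delivery cost 149 + fixed 17 = 166.
Compare {W3, W4, W5, W6}: delivery cost 125 + fixed 57 = 182.
Compare {W5, W6}: delivery cost 155 + fixed 28 = 183.
All other subsets cost ≥ 166. Minimum total cost: 161.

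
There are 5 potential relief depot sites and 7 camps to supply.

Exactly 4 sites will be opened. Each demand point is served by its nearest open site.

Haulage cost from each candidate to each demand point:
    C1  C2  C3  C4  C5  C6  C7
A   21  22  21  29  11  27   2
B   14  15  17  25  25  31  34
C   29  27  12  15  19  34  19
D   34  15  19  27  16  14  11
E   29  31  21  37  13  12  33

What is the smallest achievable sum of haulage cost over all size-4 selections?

Open {A, B, C, E}.
  C1→B 14, C2→B 15, C3→C 12, C4→C 15, C5→A 11, C6→E 12, C7→A 2  ⇒ total 81.
Compare {A, B, C, D}: total 83.
Compare {A, C, D, E}: total 88.
No size-4 selection does better; minimum is 81.

81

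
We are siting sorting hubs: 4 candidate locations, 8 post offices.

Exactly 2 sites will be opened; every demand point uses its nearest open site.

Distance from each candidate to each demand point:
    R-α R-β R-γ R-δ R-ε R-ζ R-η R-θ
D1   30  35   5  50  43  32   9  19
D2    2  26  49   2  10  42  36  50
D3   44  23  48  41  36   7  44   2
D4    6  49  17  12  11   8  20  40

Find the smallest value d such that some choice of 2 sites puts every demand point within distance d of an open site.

Open {D3, D4}.
  Farthest demand point is R-β at distance 23 (to D3); all others are ≤ 23.
With {D1, D2} the worst case is 32.
With {D1, D4} the worst case is 35.
No size-2 selection achieves below 23.

23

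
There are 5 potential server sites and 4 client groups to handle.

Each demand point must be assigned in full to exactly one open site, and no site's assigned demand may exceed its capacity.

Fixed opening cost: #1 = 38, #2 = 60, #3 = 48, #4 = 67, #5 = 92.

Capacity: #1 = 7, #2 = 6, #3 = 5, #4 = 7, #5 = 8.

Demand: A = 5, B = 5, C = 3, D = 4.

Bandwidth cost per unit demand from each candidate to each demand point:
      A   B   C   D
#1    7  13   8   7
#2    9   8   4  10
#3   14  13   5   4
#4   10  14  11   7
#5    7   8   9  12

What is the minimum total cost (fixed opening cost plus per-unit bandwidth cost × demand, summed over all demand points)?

Open {#1, #3, #5}; cheapest assignment that respects the capacities:
  #1 (cap 7, load 5): A — cost 5×7 = 35
  #3 (cap 5, load 4): D — cost 4×4 = 16
  #5 (cap 8, load 8): B, C — cost 5×8 + 3×9 = 67
  Shipping 118, fixed 178 → total 296.
  Any other capacity-feasible assignment to {#1, #3, #5} ships for at least 118.
Compare {#1, #2, #4}: its best feasible assignment gives total 301.
Compare {#1, #2, #3}: its best feasible assignment gives total 308.
Every other set of open sites that can feasibly serve all demand totals ≥ 301 even under its best assignment. Minimum: 296.

296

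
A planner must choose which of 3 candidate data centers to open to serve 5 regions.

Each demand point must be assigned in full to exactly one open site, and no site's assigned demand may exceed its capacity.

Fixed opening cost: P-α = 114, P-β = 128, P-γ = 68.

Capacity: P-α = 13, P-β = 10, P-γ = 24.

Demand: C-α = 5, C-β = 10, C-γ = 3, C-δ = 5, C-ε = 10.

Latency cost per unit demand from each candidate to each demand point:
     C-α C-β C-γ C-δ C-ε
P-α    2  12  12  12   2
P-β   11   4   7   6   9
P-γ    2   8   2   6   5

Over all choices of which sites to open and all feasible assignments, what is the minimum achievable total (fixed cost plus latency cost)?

Open {P-α, P-γ}; cheapest assignment that respects the capacities:
  P-α (cap 13, load 10): C-ε — cost 10×2 = 20
  P-γ (cap 24, load 23): C-α, C-β, C-γ, C-δ — cost 5×2 + 10×8 + 3×2 + 5×6 = 126
  Shipping 146, fixed 182 → total 328.
  Any other capacity-feasible assignment to {P-α, P-γ} ships for at least 146.
Compare {P-β, P-γ}: its best feasible assignment gives total 332.
Compare {P-α, P-β, P-γ}: its best feasible assignment gives total 416.
Every other set of open sites that can feasibly serve all demand totals ≥ 332 even under its best assignment. Minimum: 328.

328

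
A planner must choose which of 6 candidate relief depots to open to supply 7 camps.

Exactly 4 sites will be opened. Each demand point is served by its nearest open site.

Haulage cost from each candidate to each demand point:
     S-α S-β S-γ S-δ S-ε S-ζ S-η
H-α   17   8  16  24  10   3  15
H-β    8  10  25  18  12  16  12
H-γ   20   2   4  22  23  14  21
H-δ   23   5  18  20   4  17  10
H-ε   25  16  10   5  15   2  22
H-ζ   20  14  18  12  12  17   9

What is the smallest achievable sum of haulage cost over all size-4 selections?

35

Open {H-β, H-γ, H-δ, H-ε}.
  S-α→H-β 8, S-β→H-γ 2, S-γ→H-γ 4, S-δ→H-ε 5, S-ε→H-δ 4, S-ζ→H-ε 2, S-η→H-δ 10  ⇒ total 35.
Compare {H-β, H-γ, H-ε, H-ζ}: total 42.
Compare {H-α, H-β, H-γ, H-ε}: total 43.
No size-4 selection does better; minimum is 35.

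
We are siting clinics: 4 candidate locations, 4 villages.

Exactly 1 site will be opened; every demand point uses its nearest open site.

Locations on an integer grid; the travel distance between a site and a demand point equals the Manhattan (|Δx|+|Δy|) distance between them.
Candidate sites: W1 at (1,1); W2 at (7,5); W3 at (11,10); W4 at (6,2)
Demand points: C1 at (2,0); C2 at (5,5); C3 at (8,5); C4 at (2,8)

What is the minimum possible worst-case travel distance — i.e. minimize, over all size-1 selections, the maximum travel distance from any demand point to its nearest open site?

10

Open {W2}.
  Farthest demand point is C1 at travel distance 10 (to W2); all others are ≤ 10.
With {W4} the worst case is 10.
With {W1} the worst case is 11.
No size-1 selection achieves below 10.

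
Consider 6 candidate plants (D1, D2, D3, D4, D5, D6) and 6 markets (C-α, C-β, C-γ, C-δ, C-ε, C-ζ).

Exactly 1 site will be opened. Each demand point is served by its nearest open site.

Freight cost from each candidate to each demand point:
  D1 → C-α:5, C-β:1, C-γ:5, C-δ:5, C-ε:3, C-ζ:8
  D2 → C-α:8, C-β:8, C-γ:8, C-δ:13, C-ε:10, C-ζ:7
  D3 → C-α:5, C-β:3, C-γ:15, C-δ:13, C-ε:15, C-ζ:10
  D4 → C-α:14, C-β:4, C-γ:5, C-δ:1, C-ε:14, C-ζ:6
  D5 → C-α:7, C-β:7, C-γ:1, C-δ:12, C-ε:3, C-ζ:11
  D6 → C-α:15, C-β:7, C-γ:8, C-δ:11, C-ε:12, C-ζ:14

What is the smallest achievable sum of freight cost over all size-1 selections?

Open {D1}.
  C-α→D1 5, C-β→D1 1, C-γ→D1 5, C-δ→D1 5, C-ε→D1 3, C-ζ→D1 8  ⇒ total 27.
Compare {D5}: total 41.
Compare {D4}: total 44.
No size-1 selection does better; minimum is 27.

27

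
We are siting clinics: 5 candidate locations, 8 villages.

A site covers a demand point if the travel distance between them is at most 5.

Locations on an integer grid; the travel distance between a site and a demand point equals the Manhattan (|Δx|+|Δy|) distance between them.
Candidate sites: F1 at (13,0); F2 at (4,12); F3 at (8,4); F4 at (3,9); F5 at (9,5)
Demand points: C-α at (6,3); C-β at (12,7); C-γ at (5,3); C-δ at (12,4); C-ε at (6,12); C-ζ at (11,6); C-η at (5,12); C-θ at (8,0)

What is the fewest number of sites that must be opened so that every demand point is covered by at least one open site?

3

Coverage sets (demand points within 5 of each site):
  F1: {C-δ, C-θ}
  F2: {C-ε, C-η}
  F3: {C-α, C-γ, C-δ, C-ζ, C-θ}
  F4: {C-η}
  F5: {C-α, C-β, C-δ, C-ζ}
No 2 sites suffice: every size-2 union leaves at least one demand point uncovered.
But {F2, F3, F5} covers everything, so the minimum is 3.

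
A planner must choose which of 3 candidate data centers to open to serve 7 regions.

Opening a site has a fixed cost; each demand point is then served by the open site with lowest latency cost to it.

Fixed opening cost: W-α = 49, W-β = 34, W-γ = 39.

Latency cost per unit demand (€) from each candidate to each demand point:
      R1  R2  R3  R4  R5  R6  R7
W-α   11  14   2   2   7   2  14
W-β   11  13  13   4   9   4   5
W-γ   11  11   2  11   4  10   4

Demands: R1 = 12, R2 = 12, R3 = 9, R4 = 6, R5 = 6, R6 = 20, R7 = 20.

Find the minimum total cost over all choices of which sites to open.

526

Open {W-α, W-γ}: assign each demand point to its cheapest open site.
  R1→W-α 12×11=132, R2→W-γ 12×11=132, R3→W-α 9×2=18, R4→W-α 6×2=12, R5→W-γ 6×4=24, R6→W-α 20×2=40, R7→W-γ 20×4=80
  latency cost 438, fixed 88 → total 526.
Compare {W-α, W-β, W-γ}: latency cost 438 + fixed 122 = 560.
Compare {W-β, W-γ}: latency cost 490 + fixed 73 = 563.
Compare {W-α, W-β}: latency cost 500 + fixed 83 = 583.
All other subsets cost ≥ 560. Minimum total cost: 526.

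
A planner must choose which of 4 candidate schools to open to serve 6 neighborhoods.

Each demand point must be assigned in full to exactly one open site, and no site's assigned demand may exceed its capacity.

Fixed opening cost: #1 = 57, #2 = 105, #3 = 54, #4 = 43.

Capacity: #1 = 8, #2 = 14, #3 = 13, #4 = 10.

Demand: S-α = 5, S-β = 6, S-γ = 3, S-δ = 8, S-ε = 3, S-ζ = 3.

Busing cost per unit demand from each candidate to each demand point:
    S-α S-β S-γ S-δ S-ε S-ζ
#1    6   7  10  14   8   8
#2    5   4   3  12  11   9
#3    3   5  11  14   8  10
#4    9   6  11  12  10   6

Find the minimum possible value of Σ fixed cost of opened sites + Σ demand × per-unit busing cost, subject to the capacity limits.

389

Open {#1, #3, #4}; cheapest assignment that respects the capacities:
  #1 (cap 8, load 6): S-γ, S-ε — cost 3×10 + 3×8 = 54
  #3 (cap 13, load 13): S-α, S-δ — cost 5×3 + 8×14 = 127
  #4 (cap 10, load 9): S-β, S-ζ — cost 6×6 + 3×6 = 54
  Shipping 235, fixed 154 → total 389.
  Any other capacity-feasible assignment to {#1, #3, #4} ships for at least 235.
Compare {#2, #3, #4}: its best feasible assignment gives total 397.
Compare {#1, #2, #4}: its best feasible assignment gives total 407.
Every other set of open sites that can feasibly serve all demand totals ≥ 397 even under its best assignment. Minimum: 389.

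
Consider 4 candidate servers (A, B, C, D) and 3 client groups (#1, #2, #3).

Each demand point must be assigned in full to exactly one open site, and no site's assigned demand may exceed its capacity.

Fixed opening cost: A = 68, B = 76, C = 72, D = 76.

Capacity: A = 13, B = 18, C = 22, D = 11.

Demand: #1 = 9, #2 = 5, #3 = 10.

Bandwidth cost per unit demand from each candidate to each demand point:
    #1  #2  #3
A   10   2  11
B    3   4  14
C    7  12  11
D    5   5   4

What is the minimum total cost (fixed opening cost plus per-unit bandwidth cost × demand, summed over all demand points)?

239

Open {B, D}; cheapest assignment that respects the capacities:
  B (cap 18, load 14): #1, #2 — cost 9×3 + 5×4 = 47
  D (cap 11, load 10): #3 — cost 10×4 = 40
  Shipping 87, fixed 152 → total 239.
  Any other capacity-feasible assignment to {B, D} ships for at least 87.
Compare {A, B, D}: its best feasible assignment gives total 297.
Compare {A, B}: its best feasible assignment gives total 301.
Every other set of open sites that can feasibly serve all demand totals ≥ 297 even under its best assignment. Minimum: 239.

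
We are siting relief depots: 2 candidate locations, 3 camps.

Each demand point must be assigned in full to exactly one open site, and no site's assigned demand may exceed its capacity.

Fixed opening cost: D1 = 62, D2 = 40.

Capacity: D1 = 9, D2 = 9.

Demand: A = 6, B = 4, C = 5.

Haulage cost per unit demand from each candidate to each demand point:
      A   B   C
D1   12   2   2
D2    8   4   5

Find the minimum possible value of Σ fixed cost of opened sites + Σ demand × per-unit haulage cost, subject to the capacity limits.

Open {D1, D2}; cheapest assignment that respects the capacities:
  D1 (cap 9, load 9): B, C — cost 4×2 + 5×2 = 18
  D2 (cap 9, load 6): A — cost 6×8 = 48
  Shipping 66, fixed 102 → total 168.
  Any other capacity-feasible assignment to {D1, D2} ships for at least 66.
Total demand is 15 and no other set of sites has combined capacity ≥ 15, so {D1, D2} is the only feasible choice of open sites. Minimum: 168.

168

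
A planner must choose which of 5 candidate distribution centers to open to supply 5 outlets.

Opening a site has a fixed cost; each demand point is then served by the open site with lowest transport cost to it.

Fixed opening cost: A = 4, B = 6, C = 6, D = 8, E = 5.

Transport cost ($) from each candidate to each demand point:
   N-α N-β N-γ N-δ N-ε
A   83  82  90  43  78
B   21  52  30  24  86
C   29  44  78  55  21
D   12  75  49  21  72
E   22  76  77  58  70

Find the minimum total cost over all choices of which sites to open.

148

Open {B, C, D}: assign each demand point to its cheapest open site.
  N-α→D 12, N-β→C 44, N-γ→B 30, N-δ→D 21, N-ε→C 21
  transport cost 128, fixed 20 → total 148.
Compare {B, C}: transport cost 140 + fixed 12 = 152.
Compare {A, B, C, D}: transport cost 128 + fixed 24 = 152.
Compare {B, C, D, E}: transport cost 128 + fixed 25 = 153.
All other subsets cost ≥ 152. Minimum total cost: 148.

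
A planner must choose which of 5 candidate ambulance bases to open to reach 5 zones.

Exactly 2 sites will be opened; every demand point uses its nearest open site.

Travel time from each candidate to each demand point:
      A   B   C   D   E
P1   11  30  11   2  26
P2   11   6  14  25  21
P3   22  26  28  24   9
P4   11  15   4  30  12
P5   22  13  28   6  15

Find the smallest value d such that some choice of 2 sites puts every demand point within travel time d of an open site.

Open {P4, P5}.
  Farthest demand point is B at travel time 13 (to P5); all others are ≤ 13.
With {P1, P4} the worst case is 15.
With {P1, P5} the worst case is 15.
No size-2 selection achieves below 13.

13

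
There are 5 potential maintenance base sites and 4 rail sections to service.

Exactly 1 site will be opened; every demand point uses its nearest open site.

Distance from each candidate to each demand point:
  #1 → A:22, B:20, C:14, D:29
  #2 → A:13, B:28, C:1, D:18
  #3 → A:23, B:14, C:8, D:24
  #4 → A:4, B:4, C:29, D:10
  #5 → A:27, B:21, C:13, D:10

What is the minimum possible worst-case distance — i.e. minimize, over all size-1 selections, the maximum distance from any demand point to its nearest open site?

24

Open {#3}.
  Farthest demand point is D at distance 24 (to #3); all others are ≤ 24.
With {#5} the worst case is 27.
With {#2} the worst case is 28.
No size-1 selection achieves below 24.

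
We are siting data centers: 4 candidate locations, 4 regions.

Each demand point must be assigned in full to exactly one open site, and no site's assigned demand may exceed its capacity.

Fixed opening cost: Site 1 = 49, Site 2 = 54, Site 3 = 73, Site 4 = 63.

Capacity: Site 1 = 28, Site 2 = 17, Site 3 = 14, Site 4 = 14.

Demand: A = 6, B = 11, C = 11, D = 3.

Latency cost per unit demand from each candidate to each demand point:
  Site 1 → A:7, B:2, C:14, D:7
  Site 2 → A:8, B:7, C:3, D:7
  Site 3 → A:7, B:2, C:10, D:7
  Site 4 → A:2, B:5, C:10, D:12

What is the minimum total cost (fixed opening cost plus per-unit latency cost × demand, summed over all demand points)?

Open {Site 1, Site 2}; cheapest assignment that respects the capacities:
  Site 1 (cap 28, load 20): A, B, D — cost 6×7 + 11×2 + 3×7 = 85
  Site 2 (cap 17, load 11): C — cost 11×3 = 33
  Shipping 118, fixed 103 → total 221.
  Any other capacity-feasible assignment to {Site 1, Site 2} ships for at least 118.
Compare {Site 2, Site 3}: its best feasible assignment gives total 251.
Compare {Site 1, Site 2, Site 4}: its best feasible assignment gives total 254.
Every other set of open sites that can feasibly serve all demand totals ≥ 251 even under its best assignment. Minimum: 221.

221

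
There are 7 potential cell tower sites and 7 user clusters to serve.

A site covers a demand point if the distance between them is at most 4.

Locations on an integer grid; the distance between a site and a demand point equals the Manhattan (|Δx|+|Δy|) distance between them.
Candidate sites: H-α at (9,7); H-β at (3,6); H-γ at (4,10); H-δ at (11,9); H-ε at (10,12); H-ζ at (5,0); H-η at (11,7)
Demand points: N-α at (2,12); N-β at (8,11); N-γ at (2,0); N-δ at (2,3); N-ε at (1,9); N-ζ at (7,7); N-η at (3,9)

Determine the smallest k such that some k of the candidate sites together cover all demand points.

5

Coverage sets (demand points within 4 of each site):
  H-α: {N-ζ}
  H-β: {N-δ, N-η}
  H-γ: {N-α, N-ε, N-η}
  H-δ: {}
  H-ε: {N-β}
  H-ζ: {N-γ}
  H-η: {N-ζ}
No 4 sites suffice: every size-4 union leaves at least one demand point uncovered.
But {H-α, H-β, H-γ, H-ε, H-ζ} covers everything, so the minimum is 5.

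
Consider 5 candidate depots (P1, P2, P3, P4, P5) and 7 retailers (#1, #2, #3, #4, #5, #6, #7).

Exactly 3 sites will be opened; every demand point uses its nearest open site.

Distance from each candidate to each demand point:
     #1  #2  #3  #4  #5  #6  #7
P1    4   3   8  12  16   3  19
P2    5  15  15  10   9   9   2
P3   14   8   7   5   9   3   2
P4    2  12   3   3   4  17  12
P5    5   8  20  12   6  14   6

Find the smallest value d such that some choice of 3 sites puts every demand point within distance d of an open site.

4

Open {P1, P2, P4}.
  Farthest demand point is #5 at distance 4 (to P4); all others are ≤ 4.
With {P1, P3, P4} the worst case is 4.
With {P1, P4, P5} the worst case is 6.
No size-3 selection achieves below 4.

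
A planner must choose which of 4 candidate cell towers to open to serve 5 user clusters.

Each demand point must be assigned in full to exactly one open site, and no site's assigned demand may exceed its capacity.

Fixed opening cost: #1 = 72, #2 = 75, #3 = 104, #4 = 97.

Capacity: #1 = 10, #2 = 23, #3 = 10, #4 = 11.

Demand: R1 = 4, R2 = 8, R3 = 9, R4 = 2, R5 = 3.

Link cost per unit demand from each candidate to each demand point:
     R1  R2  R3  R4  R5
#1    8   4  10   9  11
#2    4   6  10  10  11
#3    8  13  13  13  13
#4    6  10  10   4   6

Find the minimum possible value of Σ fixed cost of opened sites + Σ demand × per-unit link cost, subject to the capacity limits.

336

Open {#1, #2}; cheapest assignment that respects the capacities:
  #1 (cap 10, load 10): R2, R4 — cost 8×4 + 2×9 = 50
  #2 (cap 23, load 16): R1, R3, R5 — cost 4×4 + 9×10 + 3×11 = 139
  Shipping 189, fixed 147 → total 336.
  Any other capacity-feasible assignment to {#1, #2} ships for at least 189.
Compare {#2, #4}: its best feasible assignment gives total 352.
Compare {#2, #3}: its best feasible assignment gives total 392.
Every other set of open sites that can feasibly serve all demand totals ≥ 352 even under its best assignment. Minimum: 336.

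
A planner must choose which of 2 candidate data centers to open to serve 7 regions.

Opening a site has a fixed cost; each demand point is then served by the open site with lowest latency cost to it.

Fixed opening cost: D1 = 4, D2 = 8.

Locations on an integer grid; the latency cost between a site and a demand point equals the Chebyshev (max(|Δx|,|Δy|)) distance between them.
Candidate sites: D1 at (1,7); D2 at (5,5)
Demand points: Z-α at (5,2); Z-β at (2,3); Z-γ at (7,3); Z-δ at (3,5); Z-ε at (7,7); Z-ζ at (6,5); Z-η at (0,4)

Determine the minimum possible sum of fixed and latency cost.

Open {D2}: assign each demand point to its cheapest open site.
  Z-α→D2 3, Z-β→D2 3, Z-γ→D2 2, Z-δ→D2 2, Z-ε→D2 2, Z-ζ→D2 1, Z-η→D2 5
  latency cost 18, fixed 8 → total 26.
Compare {D1, D2}: latency cost 16 + fixed 12 = 28.
Compare {D1}: latency cost 31 + fixed 4 = 35.

26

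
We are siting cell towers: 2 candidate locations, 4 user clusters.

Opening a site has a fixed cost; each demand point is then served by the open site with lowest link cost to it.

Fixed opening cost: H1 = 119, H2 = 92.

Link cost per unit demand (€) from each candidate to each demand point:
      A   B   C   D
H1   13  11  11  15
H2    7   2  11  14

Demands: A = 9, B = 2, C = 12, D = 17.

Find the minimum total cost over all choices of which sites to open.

Open {H2}: assign each demand point to its cheapest open site.
  A→H2 9×7=63, B→H2 2×2=4, C→H2 12×11=132, D→H2 17×14=238
  link cost 437, fixed 92 → total 529.
Compare {H1}: link cost 526 + fixed 119 = 645.
Compare {H1, H2}: link cost 437 + fixed 211 = 648.

529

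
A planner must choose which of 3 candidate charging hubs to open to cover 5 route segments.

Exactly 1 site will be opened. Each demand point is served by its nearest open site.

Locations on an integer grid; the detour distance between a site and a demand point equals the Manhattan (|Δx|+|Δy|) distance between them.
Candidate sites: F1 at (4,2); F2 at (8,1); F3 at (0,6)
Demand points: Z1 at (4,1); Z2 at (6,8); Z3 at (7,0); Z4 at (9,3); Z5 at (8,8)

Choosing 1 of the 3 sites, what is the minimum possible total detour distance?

25

Open {F2}.
  Z1→F2 4, Z2→F2 9, Z3→F2 2, Z4→F2 3, Z5→F2 7  ⇒ total 25.
Compare {F1}: total 30.
Compare {F3}: total 52.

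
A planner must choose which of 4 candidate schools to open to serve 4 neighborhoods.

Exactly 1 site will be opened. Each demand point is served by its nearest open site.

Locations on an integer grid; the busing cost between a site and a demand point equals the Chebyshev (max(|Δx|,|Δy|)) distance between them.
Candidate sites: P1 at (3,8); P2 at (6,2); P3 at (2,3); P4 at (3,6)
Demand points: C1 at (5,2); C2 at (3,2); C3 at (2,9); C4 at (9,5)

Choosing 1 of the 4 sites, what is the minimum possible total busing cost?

Open {P2}.
  C1→P2 1, C2→P2 3, C3→P2 7, C4→P2 3  ⇒ total 14.
Compare {P3}: total 17.
Compare {P4}: total 17.
No size-1 selection does better; minimum is 14.

14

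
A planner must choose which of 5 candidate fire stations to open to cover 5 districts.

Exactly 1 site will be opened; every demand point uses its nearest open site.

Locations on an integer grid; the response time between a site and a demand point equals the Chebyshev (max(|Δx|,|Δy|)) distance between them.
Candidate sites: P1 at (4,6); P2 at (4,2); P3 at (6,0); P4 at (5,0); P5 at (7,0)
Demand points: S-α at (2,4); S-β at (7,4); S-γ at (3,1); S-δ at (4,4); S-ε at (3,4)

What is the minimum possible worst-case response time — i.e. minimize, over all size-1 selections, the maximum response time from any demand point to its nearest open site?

3

Open {P2}.
  Farthest demand point is S-β at response time 3 (to P2); all others are ≤ 3.
With {P3} the worst case is 4.
With {P4} the worst case is 4.
No size-1 selection achieves below 3.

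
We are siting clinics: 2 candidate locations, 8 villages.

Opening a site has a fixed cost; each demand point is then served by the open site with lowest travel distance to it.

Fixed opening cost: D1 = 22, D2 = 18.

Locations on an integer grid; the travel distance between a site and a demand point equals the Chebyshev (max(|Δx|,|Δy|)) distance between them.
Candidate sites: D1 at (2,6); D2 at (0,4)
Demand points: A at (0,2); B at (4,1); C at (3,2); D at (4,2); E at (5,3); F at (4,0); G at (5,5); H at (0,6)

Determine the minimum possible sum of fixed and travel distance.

47

Open {D2}: assign each demand point to its cheapest open site.
  A→D2 2, B→D2 4, C→D2 3, D→D2 4, E→D2 5, F→D2 4, G→D2 5, H→D2 2
  travel distance 29, fixed 18 → total 47.
Compare {D1}: travel distance 31 + fixed 22 = 53.
Compare {D1, D2}: travel distance 25 + fixed 40 = 65.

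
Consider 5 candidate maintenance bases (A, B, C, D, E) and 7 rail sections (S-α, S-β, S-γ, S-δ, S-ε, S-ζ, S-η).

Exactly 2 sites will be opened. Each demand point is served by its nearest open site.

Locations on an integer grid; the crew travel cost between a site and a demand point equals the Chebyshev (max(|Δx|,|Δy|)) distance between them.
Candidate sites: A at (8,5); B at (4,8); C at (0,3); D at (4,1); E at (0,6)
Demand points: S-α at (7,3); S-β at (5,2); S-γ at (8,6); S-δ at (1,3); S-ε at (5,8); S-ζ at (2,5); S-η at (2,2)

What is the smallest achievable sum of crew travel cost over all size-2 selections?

Open {A, C}.
  S-α→A 2, S-β→A 3, S-γ→A 1, S-δ→C 1, S-ε→A 3, S-ζ→C 2, S-η→C 2  ⇒ total 14.
Compare {A, D}: total 16.
Compare {B, D}: total 17.
No size-2 selection does better; minimum is 14.

14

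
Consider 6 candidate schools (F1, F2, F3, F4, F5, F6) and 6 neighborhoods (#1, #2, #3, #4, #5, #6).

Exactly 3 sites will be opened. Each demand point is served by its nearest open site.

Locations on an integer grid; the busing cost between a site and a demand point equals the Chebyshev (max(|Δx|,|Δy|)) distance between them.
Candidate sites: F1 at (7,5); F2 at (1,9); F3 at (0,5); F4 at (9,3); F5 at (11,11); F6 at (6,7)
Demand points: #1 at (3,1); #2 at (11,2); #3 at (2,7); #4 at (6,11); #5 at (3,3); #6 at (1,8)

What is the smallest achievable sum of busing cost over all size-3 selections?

Open {F2, F3, F4}.
  #1→F3 4, #2→F4 2, #3→F2 2, #4→F2 5, #5→F3 3, #6→F2 1  ⇒ total 17.
Compare {F1, F2, F4}: total 18.
Compare {F3, F4, F6}: total 18.
No size-3 selection does better; minimum is 17.

17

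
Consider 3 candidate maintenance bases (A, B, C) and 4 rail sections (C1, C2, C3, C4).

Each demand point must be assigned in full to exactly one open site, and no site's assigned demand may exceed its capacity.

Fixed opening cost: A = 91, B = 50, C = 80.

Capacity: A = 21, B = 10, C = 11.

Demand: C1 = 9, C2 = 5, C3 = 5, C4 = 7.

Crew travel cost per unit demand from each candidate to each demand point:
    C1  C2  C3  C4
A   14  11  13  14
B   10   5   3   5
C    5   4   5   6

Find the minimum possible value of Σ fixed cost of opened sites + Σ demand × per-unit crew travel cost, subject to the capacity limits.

404

Open {A, B, C}; cheapest assignment that respects the capacities:
  A (cap 21, load 7): C4 — cost 7×14 = 98
  B (cap 10, load 10): C2, C3 — cost 5×5 + 5×3 = 40
  C (cap 11, load 9): C1 — cost 9×5 = 45
  Shipping 183, fixed 221 → total 404.
  Any other capacity-feasible assignment to {A, B, C} ships for at least 183.
Compare {A, B}: its best feasible assignment gives total 405.
Compare {A, C}: its best feasible assignment gives total 434.
Every other set of open sites that can feasibly serve all demand totals ≥ 405 even under its best assignment. Minimum: 404.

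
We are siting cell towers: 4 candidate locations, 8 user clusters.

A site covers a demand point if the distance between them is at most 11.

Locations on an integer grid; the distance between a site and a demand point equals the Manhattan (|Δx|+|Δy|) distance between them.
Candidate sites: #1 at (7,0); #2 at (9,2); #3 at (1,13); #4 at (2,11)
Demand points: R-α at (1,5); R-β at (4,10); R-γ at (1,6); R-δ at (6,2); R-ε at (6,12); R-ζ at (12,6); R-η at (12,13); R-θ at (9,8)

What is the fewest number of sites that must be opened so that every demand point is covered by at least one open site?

2

Coverage sets (demand points within 11 of each site):
  #1: {R-α, R-δ, R-ζ, R-θ}
  #2: {R-α, R-δ, R-ζ, R-θ}
  #3: {R-α, R-β, R-γ, R-ε, R-η}
  #4: {R-α, R-β, R-γ, R-ε, R-θ}
No single site covers all 8 demand points.
But {#1, #3} covers everything, so the minimum is 2.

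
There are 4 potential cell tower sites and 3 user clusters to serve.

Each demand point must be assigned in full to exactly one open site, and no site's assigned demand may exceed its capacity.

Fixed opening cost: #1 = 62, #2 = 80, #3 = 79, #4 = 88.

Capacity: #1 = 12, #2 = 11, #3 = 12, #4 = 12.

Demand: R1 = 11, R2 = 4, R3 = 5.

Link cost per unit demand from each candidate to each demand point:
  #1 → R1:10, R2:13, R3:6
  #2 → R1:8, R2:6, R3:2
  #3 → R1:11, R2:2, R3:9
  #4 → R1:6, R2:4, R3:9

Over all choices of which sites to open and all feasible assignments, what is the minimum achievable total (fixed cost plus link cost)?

Open {#2, #4}; cheapest assignment that respects the capacities:
  #2 (cap 11, load 9): R2, R3 — cost 4×6 + 5×2 = 34
  #4 (cap 12, load 11): R1 — cost 11×6 = 66
  Shipping 100, fixed 168 → total 268.
  Any other capacity-feasible assignment to {#2, #4} ships for at least 100.
Compare {#1, #2}: its best feasible assignment gives total 286.
Compare {#3, #4}: its best feasible assignment gives total 286.
Every other set of open sites that can feasibly serve all demand totals ≥ 286 even under its best assignment. Minimum: 268.

268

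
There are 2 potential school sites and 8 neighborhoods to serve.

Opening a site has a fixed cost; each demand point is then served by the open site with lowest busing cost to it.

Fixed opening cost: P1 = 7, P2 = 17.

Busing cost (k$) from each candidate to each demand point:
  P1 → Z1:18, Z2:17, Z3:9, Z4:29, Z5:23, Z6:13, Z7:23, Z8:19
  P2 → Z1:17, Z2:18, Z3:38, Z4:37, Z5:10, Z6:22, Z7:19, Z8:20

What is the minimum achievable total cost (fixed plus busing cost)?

157

Open {P1, P2}: assign each demand point to its cheapest open site.
  Z1→P2 17, Z2→P1 17, Z3→P1 9, Z4→P1 29, Z5→P2 10, Z6→P1 13, Z7→P2 19, Z8→P1 19
  busing cost 133, fixed 24 → total 157.
Compare {P1}: busing cost 151 + fixed 7 = 158.
Compare {P2}: busing cost 181 + fixed 17 = 198.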